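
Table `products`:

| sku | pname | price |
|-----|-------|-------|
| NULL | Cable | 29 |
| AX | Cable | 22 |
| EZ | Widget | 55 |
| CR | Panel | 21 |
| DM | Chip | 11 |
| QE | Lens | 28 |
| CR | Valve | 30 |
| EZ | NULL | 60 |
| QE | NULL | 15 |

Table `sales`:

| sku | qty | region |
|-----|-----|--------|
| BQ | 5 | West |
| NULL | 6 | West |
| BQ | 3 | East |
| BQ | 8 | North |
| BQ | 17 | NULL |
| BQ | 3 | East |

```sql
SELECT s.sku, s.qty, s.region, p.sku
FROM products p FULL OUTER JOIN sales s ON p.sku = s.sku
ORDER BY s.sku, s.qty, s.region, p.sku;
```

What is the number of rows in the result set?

FULL OUTER JOIN keeps every row from both sides; unmatched rows get NULL for the other side's columns.
Matching on p.sku = s.sku. A NULL in a compared column never satisfies the condition.
Matched pairs: 0; unmatched p rows kept: 9; unmatched s rows kept: 6.
Total: 0 matched + 15 padded = 15 rows.

15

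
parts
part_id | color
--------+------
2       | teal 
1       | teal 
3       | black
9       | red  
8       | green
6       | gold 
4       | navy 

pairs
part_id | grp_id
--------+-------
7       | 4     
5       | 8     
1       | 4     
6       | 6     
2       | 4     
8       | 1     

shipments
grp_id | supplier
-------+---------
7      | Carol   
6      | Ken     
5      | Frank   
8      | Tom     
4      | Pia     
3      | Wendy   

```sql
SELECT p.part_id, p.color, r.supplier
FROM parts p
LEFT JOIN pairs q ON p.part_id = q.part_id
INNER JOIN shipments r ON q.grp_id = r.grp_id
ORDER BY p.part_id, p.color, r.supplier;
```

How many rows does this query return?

Joins associate left-to-right: parts LEFT JOIN pairs on part_id gives 7 intermediate row(s).
Then INNER JOIN `shipments r` on grp_id: keep only rows whose q.grp_id appears in r.
Result: 3 row(s).

3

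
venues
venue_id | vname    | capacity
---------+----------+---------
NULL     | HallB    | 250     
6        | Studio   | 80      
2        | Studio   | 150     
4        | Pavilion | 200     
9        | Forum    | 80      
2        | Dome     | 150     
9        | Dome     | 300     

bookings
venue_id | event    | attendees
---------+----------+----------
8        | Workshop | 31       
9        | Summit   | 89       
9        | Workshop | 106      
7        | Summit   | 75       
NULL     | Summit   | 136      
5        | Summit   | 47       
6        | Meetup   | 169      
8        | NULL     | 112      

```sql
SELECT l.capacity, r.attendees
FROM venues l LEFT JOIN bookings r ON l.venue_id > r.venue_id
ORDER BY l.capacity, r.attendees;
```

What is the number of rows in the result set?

15

LEFT JOIN keeps every row from `venues`; unmatched rows get NULL for `bookings`'s columns.
Matching on l.venue_id > r.venue_id. A NULL in a compared column never satisfies the condition.
Matched pairs: 11; unmatched l rows kept: 4.
Total: 11 matched + 4 padded = 15 rows.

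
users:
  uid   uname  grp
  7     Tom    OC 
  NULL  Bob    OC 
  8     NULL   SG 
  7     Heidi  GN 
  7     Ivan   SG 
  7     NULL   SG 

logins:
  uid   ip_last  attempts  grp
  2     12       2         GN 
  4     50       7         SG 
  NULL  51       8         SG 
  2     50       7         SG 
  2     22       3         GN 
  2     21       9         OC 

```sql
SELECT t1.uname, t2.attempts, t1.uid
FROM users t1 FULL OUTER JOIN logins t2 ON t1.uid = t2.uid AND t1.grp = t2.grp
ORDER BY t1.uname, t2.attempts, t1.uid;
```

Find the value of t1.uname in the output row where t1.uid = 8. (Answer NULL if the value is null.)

NULL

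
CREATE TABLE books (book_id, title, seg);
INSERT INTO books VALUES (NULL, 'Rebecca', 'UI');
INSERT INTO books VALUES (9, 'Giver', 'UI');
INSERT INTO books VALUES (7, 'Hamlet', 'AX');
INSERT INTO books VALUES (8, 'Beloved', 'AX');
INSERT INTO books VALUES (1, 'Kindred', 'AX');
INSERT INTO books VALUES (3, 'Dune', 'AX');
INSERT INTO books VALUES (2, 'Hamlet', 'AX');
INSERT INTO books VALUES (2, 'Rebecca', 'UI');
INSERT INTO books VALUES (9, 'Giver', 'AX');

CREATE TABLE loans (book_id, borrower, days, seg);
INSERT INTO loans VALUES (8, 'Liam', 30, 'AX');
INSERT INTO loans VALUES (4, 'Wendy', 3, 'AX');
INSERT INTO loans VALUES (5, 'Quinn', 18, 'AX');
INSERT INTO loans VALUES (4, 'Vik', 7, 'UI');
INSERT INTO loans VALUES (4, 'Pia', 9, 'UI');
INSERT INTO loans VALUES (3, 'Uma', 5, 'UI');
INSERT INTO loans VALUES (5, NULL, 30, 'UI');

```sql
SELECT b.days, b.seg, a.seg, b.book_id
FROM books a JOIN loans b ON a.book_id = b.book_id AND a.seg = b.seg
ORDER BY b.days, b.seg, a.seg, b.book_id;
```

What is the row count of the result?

INNER JOIN keeps only pairs where the ON condition holds.
Matching on a.book_id = b.book_id AND a.seg = b.seg. A NULL in a compared column never satisfies the condition.
- a[0] book_id=NULL, seg=UI → no match; dropped.
- a[1] book_id=9, seg=UI → no match; dropped.
- a[2] book_id=7, seg=AX → no match; dropped.
- a[3] book_id=8, seg=AX → 1 match(es) in b → 1 row(s).
- a[4] book_id=1, seg=AX → no match; dropped.
- a[5] book_id=3, seg=AX → no match; dropped.
- a[6] book_id=2, seg=AX → no match; dropped.
- a[7] book_id=2, seg=UI → no match; dropped.
- a[8] book_id=9, seg=AX → no match; dropped.
Total: 1 rows.

1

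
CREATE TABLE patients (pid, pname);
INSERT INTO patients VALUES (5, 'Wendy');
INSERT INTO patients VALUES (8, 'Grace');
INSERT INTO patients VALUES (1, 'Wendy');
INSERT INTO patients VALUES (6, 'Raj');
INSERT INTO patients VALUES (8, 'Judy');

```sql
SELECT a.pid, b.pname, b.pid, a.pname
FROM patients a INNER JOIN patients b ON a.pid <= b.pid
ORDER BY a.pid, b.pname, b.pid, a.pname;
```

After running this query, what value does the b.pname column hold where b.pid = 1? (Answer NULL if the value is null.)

Wendy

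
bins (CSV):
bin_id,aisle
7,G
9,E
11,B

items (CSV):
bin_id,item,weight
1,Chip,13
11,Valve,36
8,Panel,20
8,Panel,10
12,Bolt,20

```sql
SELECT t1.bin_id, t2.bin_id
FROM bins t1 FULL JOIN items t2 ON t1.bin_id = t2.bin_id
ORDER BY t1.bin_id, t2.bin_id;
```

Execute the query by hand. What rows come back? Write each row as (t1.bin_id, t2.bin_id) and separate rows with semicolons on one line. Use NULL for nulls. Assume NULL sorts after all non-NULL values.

(7, NULL); (9, NULL); (11, 11); (NULL, 1); (NULL, 8); (NULL, 8); (NULL, 12)

FULL OUTER JOIN keeps every row from both sides; unmatched rows get NULL for the other side's columns.
Matching on t1.bin_id = t2.bin_id.
- t1 row (bin_id=7): no match → kept, t2 columns NULL.
- t1 row (bin_id=9): no match → kept, t2 columns NULL.
- t1 row (bin_id=11): matches 1 t2 row(s) → 1 output row(s).
- plus 4 unmatched t2 row(s), each kept with NULL t1 columns.
After projecting and ordering:
t1.bin_id | t2.bin_id
7 | NULL
9 | NULL
11 | 11
NULL | 1
NULL | 8
NULL | 8
NULL | 12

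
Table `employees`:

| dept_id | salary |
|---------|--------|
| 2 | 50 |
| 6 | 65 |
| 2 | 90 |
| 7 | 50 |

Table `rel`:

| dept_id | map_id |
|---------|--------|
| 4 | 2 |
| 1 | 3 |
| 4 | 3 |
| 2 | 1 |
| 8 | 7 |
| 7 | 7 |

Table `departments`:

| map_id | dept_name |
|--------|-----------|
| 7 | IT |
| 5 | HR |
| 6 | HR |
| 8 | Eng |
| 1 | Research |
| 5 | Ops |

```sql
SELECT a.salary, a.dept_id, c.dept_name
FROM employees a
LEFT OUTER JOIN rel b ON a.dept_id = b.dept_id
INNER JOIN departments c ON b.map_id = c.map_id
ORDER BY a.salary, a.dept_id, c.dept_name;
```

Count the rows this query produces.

Step 1 — a LEFT JOIN b on dept_id → 4 row(s).
Then INNER JOIN `departments c` on map_id: keep only rows whose b.map_id appears in c.
Result: 3 row(s).

3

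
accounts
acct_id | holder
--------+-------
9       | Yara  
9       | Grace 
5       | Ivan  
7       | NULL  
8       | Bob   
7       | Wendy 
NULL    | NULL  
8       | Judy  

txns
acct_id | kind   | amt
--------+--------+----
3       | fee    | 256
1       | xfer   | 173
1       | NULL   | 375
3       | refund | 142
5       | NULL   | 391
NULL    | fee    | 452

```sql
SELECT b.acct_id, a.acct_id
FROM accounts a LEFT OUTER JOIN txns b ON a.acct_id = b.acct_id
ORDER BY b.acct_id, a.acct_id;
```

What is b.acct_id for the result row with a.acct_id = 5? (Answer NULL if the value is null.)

LEFT JOIN keeps every row from `accounts`; unmatched rows get NULL for `txns`'s columns.
Matching on a.acct_id = b.acct_id. A NULL in a compared column never satisfies the condition.
- a row (acct_id=9): no match → kept, b columns NULL.
- a row (acct_id=9): no match → kept, b columns NULL.
- a row (acct_id=5): matches 1 b row(s) → 1 output row(s).
- a row (acct_id=7): no match → kept, b columns NULL.
- a row (acct_id=8): no match → kept, b columns NULL.
- a row (acct_id=7): no match → kept, b columns NULL.
- a row (acct_id=NULL): no match → kept, b columns NULL.
- a row (acct_id=8): no match → kept, b columns NULL.

5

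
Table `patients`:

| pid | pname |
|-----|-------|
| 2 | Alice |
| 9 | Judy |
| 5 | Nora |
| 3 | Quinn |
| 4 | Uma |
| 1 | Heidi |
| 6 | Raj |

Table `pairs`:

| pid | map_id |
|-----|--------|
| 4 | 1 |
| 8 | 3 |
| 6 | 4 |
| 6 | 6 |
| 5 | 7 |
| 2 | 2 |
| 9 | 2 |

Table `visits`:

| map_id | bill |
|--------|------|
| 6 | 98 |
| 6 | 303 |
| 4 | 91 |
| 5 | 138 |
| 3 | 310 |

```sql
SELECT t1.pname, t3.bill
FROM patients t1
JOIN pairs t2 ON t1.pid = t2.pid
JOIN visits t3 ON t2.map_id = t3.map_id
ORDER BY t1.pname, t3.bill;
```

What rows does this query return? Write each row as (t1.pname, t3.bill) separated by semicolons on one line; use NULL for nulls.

Joins associate left-to-right: patients INNER JOIN pairs on pid gives 6 intermediate row(s).
Then INNER JOIN `visits t3` on map_id: keep only rows whose t2.map_id appears in t3.

(Raj, 91); (Raj, 98); (Raj, 303)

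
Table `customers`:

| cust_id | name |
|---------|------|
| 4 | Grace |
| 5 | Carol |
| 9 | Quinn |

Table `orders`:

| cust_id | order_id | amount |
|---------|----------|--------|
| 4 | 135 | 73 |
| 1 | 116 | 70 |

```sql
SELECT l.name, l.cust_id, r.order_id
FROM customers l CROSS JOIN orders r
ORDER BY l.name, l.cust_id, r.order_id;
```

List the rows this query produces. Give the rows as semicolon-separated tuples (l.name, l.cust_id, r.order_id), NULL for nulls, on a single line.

(Carol, 5, 116); (Carol, 5, 135); (Grace, 4, 116); (Grace, 4, 135); (Quinn, 9, 116); (Quinn, 9, 135)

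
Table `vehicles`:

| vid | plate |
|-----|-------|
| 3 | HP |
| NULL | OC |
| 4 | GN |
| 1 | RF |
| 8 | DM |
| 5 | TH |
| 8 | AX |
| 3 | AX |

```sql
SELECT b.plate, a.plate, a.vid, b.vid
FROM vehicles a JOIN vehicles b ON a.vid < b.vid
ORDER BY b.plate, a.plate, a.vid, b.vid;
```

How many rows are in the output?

19

INNER JOIN keeps only pairs where the ON condition holds.
Matching on a.vid < b.vid. A NULL in a compared column never satisfies the condition.
- a[0] vid=3 → 4 match(es) in b → 4 row(s).
- a[1] vid=NULL → no match; dropped.
- a[2] vid=4 → 3 match(es) in b → 3 row(s).
- a[3] vid=1 → 6 match(es) in b → 6 row(s).
- a[4] vid=8 → no match; dropped.
- a[5] vid=5 → 2 match(es) in b → 2 row(s).
- a[6] vid=8 → no match; dropped.
- a[7] vid=3 → 4 match(es) in b → 4 row(s).
Total: 19 rows.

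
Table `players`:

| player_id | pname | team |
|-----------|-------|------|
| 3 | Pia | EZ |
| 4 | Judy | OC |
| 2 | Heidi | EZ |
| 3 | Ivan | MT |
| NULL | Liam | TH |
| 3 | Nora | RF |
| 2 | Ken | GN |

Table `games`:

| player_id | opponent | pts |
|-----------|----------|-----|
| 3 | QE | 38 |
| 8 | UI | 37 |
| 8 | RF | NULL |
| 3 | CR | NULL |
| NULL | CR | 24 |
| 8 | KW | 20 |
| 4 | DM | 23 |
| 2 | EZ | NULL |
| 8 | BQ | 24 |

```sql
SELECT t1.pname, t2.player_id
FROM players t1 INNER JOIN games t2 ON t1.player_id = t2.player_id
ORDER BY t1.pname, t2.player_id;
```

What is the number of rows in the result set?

9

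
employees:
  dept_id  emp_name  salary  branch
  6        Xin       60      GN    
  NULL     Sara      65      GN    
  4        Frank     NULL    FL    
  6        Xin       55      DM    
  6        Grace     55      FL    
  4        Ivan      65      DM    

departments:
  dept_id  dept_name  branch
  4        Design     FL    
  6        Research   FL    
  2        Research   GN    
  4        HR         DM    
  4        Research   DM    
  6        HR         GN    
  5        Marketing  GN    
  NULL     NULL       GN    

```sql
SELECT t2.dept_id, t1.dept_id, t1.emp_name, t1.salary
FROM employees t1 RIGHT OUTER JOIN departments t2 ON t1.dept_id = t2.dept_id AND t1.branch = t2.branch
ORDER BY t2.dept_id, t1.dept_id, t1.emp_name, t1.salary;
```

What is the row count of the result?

RIGHT JOIN keeps every row from `departments`; unmatched rows get NULL for `employees`'s columns.
Matching on t1.dept_id = t2.dept_id AND t1.branch = t2.branch. A NULL in a compared column never satisfies the condition.
- t1 (dept_id=6, branch=GN) pairs with 1 row(s) of t2.
- t1 (dept_id=NULL, branch=GN) has no partner in t2.
- t1 (dept_id=4, branch=FL) pairs with 1 row(s) of t2.
- t1 (dept_id=6, branch=DM) has no partner in t2.
- t1 (dept_id=6, branch=FL) pairs with 1 row(s) of t2.
- t1 (dept_id=4, branch=DM) pairs with 2 row(s) of t2.
- plus 3 unmatched t2 row(s), each kept with NULL t1 columns.
Total: 5 matched + 3 padded = 8 rows.

8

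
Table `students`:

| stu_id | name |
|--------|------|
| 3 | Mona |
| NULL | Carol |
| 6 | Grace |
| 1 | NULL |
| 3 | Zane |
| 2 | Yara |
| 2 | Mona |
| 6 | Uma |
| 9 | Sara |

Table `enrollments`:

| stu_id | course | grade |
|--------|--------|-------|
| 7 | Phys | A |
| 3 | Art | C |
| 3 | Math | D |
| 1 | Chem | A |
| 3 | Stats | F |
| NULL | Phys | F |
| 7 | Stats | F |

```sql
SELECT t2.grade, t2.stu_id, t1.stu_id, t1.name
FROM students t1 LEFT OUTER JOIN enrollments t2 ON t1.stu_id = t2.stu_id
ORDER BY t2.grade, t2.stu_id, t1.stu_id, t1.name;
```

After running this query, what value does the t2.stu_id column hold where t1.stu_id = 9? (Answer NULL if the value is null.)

LEFT JOIN keeps every row from `students`; unmatched rows get NULL for `enrollments`'s columns.
Matching on t1.stu_id = t2.stu_id. A NULL in a compared column never satisfies the condition.
- t1 (stu_id=3) pairs with 3 row(s) of t2.
- t1 (stu_id=NULL) has no partner → padded with NULL.
- t1 (stu_id=6) has no partner → padded with NULL.
- t1 (stu_id=1) pairs with 1 row(s) of t2.
- t1 (stu_id=3) pairs with 3 row(s) of t2.
- t1 (stu_id=2) has no partner → padded with NULL.
- t1 (stu_id=2) has no partner → padded with NULL.
- t1 (stu_id=6) has no partner → padded with NULL.
- t1 (stu_id=9) has no partner → padded with NULL.

NULL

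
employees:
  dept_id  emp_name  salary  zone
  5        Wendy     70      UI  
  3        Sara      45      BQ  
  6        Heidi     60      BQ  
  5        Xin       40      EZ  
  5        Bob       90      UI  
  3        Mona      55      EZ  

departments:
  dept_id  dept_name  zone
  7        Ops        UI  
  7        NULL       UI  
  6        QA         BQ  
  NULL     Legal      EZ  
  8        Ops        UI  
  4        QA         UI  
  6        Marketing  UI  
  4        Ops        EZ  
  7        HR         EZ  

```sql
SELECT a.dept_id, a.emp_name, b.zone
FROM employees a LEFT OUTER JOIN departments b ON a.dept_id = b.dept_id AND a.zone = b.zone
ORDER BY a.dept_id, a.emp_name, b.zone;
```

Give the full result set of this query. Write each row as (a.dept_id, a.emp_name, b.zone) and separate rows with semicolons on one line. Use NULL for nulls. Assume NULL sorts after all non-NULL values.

(3, Mona, NULL); (3, Sara, NULL); (5, Bob, NULL); (5, Wendy, NULL); (5, Xin, NULL); (6, Heidi, BQ)

LEFT JOIN keeps every row from `employees`; unmatched rows get NULL for `departments`'s columns.
Matching on a.dept_id = b.dept_id AND a.zone = b.zone. A NULL in a compared column never satisfies the condition.
- dept_id=5, zone=UI: no b row matches, row kept with b columns NULL.
- dept_id=3, zone=BQ: no b row matches, row kept with b columns NULL.
- dept_id=6, zone=BQ: 1 matching b row(s), so 1 row(s) emitted.
- dept_id=5, zone=EZ: no b row matches, row kept with b columns NULL.
- dept_id=5, zone=UI: no b row matches, row kept with b columns NULL.
- dept_id=3, zone=EZ: no b row matches, row kept with b columns NULL.
After projecting and ordering:
a.dept_id | a.emp_name | b.zone
3 | Mona | NULL
3 | Sara | NULL
5 | Bob | NULL
5 | Wendy | NULL
5 | Xin | NULL
6 | Heidi | BQ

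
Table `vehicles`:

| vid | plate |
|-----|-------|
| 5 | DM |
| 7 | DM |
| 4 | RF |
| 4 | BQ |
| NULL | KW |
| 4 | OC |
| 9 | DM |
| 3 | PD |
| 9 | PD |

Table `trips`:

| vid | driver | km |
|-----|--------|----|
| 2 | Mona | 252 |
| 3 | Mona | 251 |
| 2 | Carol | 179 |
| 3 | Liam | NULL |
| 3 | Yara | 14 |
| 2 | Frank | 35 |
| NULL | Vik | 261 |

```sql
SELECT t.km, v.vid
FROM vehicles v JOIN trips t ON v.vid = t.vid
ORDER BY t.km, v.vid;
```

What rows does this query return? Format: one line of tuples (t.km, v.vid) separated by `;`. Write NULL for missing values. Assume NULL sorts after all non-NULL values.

(14, 3); (251, 3); (NULL, 3)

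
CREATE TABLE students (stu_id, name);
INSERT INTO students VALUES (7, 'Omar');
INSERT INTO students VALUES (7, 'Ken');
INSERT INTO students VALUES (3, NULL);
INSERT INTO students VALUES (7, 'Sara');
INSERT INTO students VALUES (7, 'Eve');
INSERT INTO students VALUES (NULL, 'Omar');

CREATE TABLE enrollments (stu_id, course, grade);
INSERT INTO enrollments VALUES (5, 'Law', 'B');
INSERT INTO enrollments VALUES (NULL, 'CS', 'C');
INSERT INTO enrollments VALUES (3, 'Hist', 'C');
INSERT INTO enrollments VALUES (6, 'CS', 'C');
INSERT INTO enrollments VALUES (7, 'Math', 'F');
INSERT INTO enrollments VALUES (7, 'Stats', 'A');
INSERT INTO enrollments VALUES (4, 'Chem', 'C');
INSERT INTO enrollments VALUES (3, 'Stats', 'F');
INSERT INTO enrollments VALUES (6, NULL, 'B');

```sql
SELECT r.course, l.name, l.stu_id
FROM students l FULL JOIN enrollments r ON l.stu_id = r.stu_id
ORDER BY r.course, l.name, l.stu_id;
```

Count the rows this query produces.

16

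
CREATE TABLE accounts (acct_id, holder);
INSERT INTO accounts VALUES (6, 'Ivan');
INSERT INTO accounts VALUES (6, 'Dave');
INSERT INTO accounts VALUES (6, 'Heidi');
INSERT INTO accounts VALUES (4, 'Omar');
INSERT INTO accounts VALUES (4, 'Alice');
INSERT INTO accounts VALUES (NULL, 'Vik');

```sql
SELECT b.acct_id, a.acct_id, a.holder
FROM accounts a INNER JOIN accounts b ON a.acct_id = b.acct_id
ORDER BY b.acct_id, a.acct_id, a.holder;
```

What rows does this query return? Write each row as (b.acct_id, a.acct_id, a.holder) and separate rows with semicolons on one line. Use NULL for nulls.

INNER JOIN keeps only pairs where the ON condition holds.
Matching on a.acct_id = b.acct_id. A NULL in a compared column never satisfies the condition.
- a[0] acct_id=6 → 3 match(es) in b → 3 row(s).
- a[1] acct_id=6 → 3 match(es) in b → 3 row(s).
- a[2] acct_id=6 → 3 match(es) in b → 3 row(s).
- a[3] acct_id=4 → 2 match(es) in b → 2 row(s).
- a[4] acct_id=4 → 2 match(es) in b → 2 row(s).
- a[5] acct_id=NULL → no match; dropped.

(4, 4, Alice); (4, 4, Alice); (4, 4, Omar); (4, 4, Omar); (6, 6, Dave); (6, 6, Dave); (6, 6, Dave); (6, 6, Heidi); (6, 6, Heidi); (6, 6, Heidi); (6, 6, Ivan); (6, 6, Ivan); (6, 6, Ivan)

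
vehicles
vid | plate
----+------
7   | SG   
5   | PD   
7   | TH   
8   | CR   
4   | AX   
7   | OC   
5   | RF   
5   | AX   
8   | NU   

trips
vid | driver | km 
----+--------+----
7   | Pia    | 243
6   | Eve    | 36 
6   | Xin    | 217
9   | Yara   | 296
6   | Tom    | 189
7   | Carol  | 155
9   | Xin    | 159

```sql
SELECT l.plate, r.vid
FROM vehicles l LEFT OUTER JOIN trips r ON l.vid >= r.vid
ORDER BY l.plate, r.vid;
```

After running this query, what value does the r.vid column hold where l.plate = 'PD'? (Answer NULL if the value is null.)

NULL

LEFT JOIN keeps every row from `vehicles`; unmatched rows get NULL for `trips`'s columns.
Matching on l.vid >= r.vid.
Matched pairs: 25; unmatched l rows kept: 4.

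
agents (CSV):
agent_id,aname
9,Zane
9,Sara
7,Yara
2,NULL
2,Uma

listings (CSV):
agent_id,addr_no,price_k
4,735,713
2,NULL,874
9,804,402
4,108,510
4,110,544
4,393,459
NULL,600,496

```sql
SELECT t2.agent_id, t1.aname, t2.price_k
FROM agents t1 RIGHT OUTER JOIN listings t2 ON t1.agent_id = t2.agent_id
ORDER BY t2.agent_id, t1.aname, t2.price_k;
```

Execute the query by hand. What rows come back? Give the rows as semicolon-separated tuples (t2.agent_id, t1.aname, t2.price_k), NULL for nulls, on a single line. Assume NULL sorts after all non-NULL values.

(2, Uma, 874); (2, NULL, 874); (4, NULL, 459); (4, NULL, 510); (4, NULL, 544); (4, NULL, 713); (9, Sara, 402); (9, Zane, 402); (NULL, NULL, 496)

RIGHT JOIN keeps every row from `listings`; unmatched rows get NULL for `agents`'s columns.
Matching on t1.agent_id = t2.agent_id. A NULL in a compared column never satisfies the condition.
- t1 row (agent_id=9): matches 1 t2 row(s) → 1 output row(s).
- t1 row (agent_id=9): matches 1 t2 row(s) → 1 output row(s).
- t1 row (agent_id=7): no match.
- t1 row (agent_id=2): matches 1 t2 row(s) → 1 output row(s).
- t1 row (agent_id=2): matches 1 t2 row(s) → 1 output row(s).
- 5 t2 row(s) had no t1 match → kept, t1 columns NULL.
After projecting and ordering:
t2.agent_id | t1.aname | t2.price_k
2 | Uma | 874
2 | NULL | 874
4 | NULL | 459
4 | NULL | 510
4 | NULL | 544
4 | NULL | 713
9 | Sara | 402
9 | Zane | 402
NULL | NULL | 496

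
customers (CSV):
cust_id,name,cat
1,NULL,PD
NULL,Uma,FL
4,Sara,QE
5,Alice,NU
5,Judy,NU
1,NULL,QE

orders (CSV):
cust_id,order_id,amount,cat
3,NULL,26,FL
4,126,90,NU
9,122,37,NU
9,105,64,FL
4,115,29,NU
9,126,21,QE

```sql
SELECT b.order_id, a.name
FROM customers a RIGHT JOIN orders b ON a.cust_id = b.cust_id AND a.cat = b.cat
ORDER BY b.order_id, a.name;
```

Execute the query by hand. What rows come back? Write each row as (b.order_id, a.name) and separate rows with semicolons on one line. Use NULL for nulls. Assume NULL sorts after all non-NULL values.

(105, NULL); (115, NULL); (122, NULL); (126, NULL); (126, NULL); (NULL, NULL)

RIGHT JOIN keeps every row from `orders`; unmatched rows get NULL for `customers`'s columns.
Matching on a.cust_id = b.cust_id AND a.cat = b.cat. A NULL in a compared column never satisfies the condition.
- cust_id=1, cat=PD: no matching b row.
- cust_id=NULL, cat=FL: no matching b row.
- cust_id=4, cat=QE: no matching b row.
- cust_id=5, cat=NU: no matching b row.
- cust_id=5, cat=NU: no matching b row.
- cust_id=1, cat=QE: no matching b row.
- 6 b row(s) had no a match → kept, a columns NULL.
After projecting and ordering:
b.order_id | a.name
105 | NULL
115 | NULL
122 | NULL
126 | NULL
126 | NULL
NULL | NULL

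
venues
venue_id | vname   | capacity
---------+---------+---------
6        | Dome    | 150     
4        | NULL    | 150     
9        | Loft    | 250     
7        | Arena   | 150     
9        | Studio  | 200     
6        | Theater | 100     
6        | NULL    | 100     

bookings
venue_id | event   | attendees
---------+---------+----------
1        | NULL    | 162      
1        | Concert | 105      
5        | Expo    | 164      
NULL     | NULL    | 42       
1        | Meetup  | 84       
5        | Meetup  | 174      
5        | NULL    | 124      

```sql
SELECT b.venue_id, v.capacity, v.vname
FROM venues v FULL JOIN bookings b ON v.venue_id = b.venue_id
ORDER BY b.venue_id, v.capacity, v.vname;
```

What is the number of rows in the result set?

14

FULL OUTER JOIN keeps every row from both sides; unmatched rows get NULL for the other side's columns.
Matching on v.venue_id = b.venue_id. A NULL in a compared column never satisfies the condition.
- v[0] venue_id=6 → no match; kept with NULLs on the b side.
- v[1] venue_id=4 → no match; kept with NULLs on the b side.
- v[2] venue_id=9 → no match; kept with NULLs on the b side.
- v[3] venue_id=7 → no match; kept with NULLs on the b side.
- v[4] venue_id=9 → no match; kept with NULLs on the b side.
- v[5] venue_id=6 → no match; kept with NULLs on the b side.
- v[6] venue_id=6 → no match; kept with NULLs on the b side.
- plus 7 unmatched b row(s), each kept with NULL v columns.
Total: 0 matched + 14 padded = 14 rows.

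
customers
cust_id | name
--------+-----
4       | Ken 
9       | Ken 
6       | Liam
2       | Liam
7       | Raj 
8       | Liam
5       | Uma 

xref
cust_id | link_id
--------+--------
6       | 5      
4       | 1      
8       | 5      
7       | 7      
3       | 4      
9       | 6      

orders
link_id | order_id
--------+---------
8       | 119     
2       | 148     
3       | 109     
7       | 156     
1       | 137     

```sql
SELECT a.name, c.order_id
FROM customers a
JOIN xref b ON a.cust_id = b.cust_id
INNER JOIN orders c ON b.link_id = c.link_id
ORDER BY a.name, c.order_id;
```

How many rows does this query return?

2

Step 1 — a INNER JOIN b on cust_id → 5 row(s).
Then INNER JOIN `orders c` on link_id: keep only rows whose b.link_id appears in c.
Result: 2 row(s).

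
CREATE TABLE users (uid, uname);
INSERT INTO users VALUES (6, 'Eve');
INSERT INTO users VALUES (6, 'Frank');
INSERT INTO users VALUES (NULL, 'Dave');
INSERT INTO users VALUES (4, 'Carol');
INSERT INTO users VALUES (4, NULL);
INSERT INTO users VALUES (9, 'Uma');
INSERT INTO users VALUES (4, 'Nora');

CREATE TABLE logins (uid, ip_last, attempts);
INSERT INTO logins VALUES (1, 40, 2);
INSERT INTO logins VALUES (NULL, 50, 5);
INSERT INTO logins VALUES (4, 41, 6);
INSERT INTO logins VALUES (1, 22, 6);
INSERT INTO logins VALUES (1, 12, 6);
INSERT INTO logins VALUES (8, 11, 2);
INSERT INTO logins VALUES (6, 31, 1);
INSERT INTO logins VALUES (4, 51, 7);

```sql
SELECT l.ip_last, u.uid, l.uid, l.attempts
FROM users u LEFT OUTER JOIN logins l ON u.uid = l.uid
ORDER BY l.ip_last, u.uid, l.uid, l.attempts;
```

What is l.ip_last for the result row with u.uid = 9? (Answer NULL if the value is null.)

LEFT JOIN keeps every row from `users`; unmatched rows get NULL for `logins`'s columns.
Matching on u.uid = l.uid. A NULL in a compared column never satisfies the condition.
Matched pairs: 8; unmatched u rows kept: 2.

NULL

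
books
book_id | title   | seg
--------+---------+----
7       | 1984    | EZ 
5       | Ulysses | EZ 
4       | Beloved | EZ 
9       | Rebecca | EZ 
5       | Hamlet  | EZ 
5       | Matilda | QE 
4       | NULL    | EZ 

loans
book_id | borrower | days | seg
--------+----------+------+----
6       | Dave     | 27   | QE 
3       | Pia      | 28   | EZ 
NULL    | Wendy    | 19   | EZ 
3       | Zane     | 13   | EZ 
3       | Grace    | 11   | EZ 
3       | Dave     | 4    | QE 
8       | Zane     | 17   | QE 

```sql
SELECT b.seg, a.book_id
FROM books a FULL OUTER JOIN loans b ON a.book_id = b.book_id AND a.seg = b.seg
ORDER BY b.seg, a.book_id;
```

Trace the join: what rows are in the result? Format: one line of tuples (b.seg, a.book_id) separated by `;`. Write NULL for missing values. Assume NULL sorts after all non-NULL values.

(EZ, NULL); (EZ, NULL); (EZ, NULL); (EZ, NULL); (QE, NULL); (QE, NULL); (QE, NULL); (NULL, 4); (NULL, 4); (NULL, 5); (NULL, 5); (NULL, 5); (NULL, 7); (NULL, 9)

FULL OUTER JOIN keeps every row from both sides; unmatched rows get NULL for the other side's columns.
Matching on a.book_id = b.book_id AND a.seg = b.seg. A NULL in a compared column never satisfies the condition.
- a row (book_id=7, seg=EZ): no match → kept, b columns NULL.
- a row (book_id=5, seg=EZ): no match → kept, b columns NULL.
- a row (book_id=4, seg=EZ): no match → kept, b columns NULL.
- a row (book_id=9, seg=EZ): no match → kept, b columns NULL.
- a row (book_id=5, seg=EZ): no match → kept, b columns NULL.
- a row (book_id=5, seg=QE): no match → kept, b columns NULL.
- a row (book_id=4, seg=EZ): no match → kept, b columns NULL.
- 7 row(s) from b found no a partner → padded with NULL.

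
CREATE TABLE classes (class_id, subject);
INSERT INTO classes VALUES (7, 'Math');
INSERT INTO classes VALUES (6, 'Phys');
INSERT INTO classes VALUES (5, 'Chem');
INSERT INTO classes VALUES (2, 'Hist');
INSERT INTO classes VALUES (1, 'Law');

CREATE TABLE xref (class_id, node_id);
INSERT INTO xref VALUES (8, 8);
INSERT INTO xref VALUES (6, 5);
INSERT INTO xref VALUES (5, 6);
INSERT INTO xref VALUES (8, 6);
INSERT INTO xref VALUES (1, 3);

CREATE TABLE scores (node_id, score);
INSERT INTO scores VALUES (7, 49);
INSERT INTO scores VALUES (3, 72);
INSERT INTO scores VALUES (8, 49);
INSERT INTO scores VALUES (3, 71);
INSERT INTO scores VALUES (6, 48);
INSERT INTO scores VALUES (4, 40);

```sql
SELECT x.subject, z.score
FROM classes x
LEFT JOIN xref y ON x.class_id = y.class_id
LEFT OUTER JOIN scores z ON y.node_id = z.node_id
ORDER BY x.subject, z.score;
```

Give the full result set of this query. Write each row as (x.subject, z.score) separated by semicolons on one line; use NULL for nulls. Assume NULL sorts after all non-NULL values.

(Chem, 48); (Hist, NULL); (Law, 71); (Law, 72); (Math, NULL); (Phys, NULL)

Step 1 — x LEFT JOIN y on class_id → 5 row(s).
Then LEFT JOIN `scores z` on node_id: each of those 5 rows is kept; rows whose y.node_id has no match in z get NULL for z's columns.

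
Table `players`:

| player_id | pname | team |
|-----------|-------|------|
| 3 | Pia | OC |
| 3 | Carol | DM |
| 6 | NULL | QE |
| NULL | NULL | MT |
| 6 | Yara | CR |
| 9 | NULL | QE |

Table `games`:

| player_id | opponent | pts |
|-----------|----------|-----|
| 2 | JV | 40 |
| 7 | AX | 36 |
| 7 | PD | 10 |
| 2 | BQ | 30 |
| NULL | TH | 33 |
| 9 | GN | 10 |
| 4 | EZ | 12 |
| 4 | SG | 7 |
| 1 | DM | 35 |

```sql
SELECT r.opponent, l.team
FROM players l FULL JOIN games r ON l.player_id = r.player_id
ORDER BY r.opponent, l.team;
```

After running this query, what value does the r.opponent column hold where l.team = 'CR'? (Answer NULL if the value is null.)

NULL

FULL OUTER JOIN keeps every row from both sides; unmatched rows get NULL for the other side's columns.
Matching on l.player_id = r.player_id. A NULL in a compared column never satisfies the condition.
- l row (player_id=3): no match → kept, r columns NULL.
- l row (player_id=3): no match → kept, r columns NULL.
- l row (player_id=6): no match → kept, r columns NULL.
- l row (player_id=NULL): no match → kept, r columns NULL.
- l row (player_id=6): no match → kept, r columns NULL.
- l row (player_id=9): matches 1 r row(s) → 1 output row(s).
- plus 8 unmatched r row(s), each kept with NULL l columns.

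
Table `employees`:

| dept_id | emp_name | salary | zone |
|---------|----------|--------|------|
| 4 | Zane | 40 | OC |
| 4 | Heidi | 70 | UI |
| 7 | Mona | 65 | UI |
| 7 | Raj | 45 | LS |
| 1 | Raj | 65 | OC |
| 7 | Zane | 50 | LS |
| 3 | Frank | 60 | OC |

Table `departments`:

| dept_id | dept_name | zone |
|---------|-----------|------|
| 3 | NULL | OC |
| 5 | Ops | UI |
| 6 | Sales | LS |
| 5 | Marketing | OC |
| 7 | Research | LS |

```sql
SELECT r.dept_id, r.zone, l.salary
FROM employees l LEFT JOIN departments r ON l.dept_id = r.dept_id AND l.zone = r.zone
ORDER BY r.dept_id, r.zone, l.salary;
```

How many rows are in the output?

LEFT JOIN keeps every row from `employees`; unmatched rows get NULL for `departments`'s columns.
Matching on l.dept_id = r.dept_id AND l.zone = r.zone.
- dept_id=4, zone=OC: no r row matches, row kept with r columns NULL.
- dept_id=4, zone=UI: no r row matches, row kept with r columns NULL.
- dept_id=7, zone=UI: no r row matches, row kept with r columns NULL.
- dept_id=7, zone=LS: 1 matching r row(s), so 1 row(s) emitted.
- dept_id=1, zone=OC: no r row matches, row kept with r columns NULL.
- dept_id=7, zone=LS: 1 matching r row(s), so 1 row(s) emitted.
- dept_id=3, zone=OC: 1 matching r row(s), so 1 row(s) emitted.
Total: 3 matched + 4 padded = 7 rows.

7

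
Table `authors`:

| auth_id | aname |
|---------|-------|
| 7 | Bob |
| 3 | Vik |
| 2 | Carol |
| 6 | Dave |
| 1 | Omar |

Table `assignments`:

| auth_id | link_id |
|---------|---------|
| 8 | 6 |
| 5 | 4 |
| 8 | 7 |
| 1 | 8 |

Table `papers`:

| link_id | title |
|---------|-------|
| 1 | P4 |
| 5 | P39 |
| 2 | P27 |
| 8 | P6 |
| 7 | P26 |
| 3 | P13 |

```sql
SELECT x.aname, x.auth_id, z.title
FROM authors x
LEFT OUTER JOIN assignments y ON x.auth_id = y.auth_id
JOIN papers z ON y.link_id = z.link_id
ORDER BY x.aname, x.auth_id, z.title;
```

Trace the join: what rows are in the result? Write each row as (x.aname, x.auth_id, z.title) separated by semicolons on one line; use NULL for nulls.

(Omar, 1, P6)

Evaluate left to right. First `authors x LEFT JOIN assignments y` on auth_id: 5 row(s).
Then INNER JOIN `papers z` on link_id: keep only rows whose y.link_id appears in z.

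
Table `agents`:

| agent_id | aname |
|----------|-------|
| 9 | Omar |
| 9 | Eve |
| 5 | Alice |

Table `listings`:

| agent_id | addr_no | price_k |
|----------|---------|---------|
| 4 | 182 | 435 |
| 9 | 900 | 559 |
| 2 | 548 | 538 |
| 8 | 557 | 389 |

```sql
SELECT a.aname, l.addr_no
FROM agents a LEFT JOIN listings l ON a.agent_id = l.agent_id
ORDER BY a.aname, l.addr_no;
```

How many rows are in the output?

LEFT JOIN keeps every row from `agents`; unmatched rows get NULL for `listings`'s columns.
Matching on a.agent_id = l.agent_id.
Matched pairs: 2; unmatched a rows kept: 1.
Total: 2 matched + 1 padded = 3 rows.

3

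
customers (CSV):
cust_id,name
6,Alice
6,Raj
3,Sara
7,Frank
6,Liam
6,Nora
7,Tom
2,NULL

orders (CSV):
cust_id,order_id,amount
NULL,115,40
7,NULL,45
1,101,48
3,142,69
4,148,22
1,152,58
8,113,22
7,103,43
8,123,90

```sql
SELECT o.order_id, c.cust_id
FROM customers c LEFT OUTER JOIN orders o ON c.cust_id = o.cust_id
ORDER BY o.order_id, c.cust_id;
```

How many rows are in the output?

10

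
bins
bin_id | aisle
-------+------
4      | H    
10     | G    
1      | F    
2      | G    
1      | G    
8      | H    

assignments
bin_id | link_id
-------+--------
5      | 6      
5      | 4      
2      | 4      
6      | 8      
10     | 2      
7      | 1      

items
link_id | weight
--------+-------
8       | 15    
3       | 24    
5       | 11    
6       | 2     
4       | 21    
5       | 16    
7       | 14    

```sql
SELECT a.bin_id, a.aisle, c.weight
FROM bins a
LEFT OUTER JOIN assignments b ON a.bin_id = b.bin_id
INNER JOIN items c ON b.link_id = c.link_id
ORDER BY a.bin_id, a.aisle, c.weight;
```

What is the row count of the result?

Evaluate left to right. First `bins a LEFT JOIN assignments b` on bin_id: 6 row(s).
Then INNER JOIN `items c` on link_id: keep only rows whose b.link_id appears in c.
Result: 1 row(s).

1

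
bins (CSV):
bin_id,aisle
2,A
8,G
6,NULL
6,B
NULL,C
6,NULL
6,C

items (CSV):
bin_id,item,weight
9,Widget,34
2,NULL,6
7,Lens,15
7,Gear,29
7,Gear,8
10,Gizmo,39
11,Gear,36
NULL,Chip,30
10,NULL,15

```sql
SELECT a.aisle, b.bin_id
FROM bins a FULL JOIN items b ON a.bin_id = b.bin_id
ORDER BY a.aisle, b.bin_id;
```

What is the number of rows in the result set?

FULL OUTER JOIN keeps every row from both sides; unmatched rows get NULL for the other side's columns.
Matching on a.bin_id = b.bin_id. A NULL in a compared column never satisfies the condition.
Matched pairs: 1; unmatched a rows kept: 6; unmatched b rows kept: 8.
Total: 1 matched + 14 padded = 15 rows.

15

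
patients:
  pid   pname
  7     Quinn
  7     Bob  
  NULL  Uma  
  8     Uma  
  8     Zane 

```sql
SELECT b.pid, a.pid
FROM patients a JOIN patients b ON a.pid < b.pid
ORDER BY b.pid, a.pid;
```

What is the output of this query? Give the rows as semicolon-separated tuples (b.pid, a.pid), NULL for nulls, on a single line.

(8, 7); (8, 7); (8, 7); (8, 7)

INNER JOIN keeps only pairs where the ON condition holds.
Matching on a.pid < b.pid. A NULL in a compared column never satisfies the condition.
Matched pairs: 4.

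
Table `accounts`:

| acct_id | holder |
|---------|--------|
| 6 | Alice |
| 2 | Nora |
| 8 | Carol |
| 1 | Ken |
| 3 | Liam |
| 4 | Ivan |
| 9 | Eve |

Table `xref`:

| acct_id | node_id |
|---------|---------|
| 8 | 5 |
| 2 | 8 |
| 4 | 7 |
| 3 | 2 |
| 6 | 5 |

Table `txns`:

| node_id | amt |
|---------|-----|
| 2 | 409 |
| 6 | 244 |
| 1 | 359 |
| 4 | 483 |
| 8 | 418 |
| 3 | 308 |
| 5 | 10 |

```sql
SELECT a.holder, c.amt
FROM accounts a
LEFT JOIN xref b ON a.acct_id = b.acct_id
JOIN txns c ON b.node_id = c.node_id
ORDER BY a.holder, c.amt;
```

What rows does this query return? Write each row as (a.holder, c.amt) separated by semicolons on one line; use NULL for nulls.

(Alice, 10); (Carol, 10); (Liam, 409); (Nora, 418)

Joins associate left-to-right: accounts LEFT JOIN xref on acct_id gives 7 intermediate row(s).
Then INNER JOIN `txns c` on node_id: keep only rows whose b.node_id appears in c.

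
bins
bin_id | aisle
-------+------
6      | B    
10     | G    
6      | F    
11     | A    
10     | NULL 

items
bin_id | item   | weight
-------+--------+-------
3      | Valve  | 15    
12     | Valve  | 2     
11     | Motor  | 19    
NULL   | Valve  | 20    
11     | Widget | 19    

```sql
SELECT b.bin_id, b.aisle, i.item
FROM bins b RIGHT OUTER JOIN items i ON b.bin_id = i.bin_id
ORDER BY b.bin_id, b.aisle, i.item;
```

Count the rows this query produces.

5

RIGHT JOIN keeps every row from `items`; unmatched rows get NULL for `bins`'s columns.
Matching on b.bin_id = i.bin_id. A NULL in a compared column never satisfies the condition.
- b row (bin_id=6): no match.
- b row (bin_id=10): no match.
- b row (bin_id=6): no match.
- b row (bin_id=11): matches 2 i row(s) → 2 output row(s).
- b row (bin_id=10): no match.
- plus 3 unmatched i row(s), each kept with NULL b columns.
Total: 2 matched + 3 padded = 5 rows.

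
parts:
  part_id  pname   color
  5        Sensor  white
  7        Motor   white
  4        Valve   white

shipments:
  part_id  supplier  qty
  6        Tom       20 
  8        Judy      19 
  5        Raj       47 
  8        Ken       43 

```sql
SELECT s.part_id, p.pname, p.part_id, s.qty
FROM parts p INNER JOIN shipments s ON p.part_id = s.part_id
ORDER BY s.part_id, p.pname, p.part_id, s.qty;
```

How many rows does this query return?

1

INNER JOIN keeps only pairs where the ON condition holds.
Matching on p.part_id = s.part_id.
- p row (part_id=5): matches 1 s row(s) → 1 output row(s).
- p row (part_id=7): no match → dropped.
- p row (part_id=4): no match → dropped.
Total: 1 rows.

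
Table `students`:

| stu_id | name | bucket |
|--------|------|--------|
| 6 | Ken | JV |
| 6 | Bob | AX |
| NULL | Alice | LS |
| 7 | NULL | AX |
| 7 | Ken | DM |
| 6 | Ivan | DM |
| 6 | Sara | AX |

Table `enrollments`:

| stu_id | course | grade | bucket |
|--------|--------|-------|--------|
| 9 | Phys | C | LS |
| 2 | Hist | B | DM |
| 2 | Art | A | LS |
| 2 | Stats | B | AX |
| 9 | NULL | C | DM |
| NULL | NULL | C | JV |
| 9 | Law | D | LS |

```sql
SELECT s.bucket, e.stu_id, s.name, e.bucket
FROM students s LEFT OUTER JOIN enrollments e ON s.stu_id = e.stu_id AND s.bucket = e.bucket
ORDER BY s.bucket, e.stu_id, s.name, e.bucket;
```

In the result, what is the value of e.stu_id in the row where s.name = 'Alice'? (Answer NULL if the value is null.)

NULL

LEFT JOIN keeps every row from `students`; unmatched rows get NULL for `enrollments`'s columns.
Matching on s.stu_id = e.stu_id AND s.bucket = e.bucket. A NULL in a compared column never satisfies the condition.
- stu_id=6, bucket=JV: no e row matches, row kept with e columns NULL.
- stu_id=6, bucket=AX: no e row matches, row kept with e columns NULL.
- stu_id=NULL, bucket=LS: no e row matches, row kept with e columns NULL.
- stu_id=7, bucket=AX: no e row matches, row kept with e columns NULL.
- stu_id=7, bucket=DM: no e row matches, row kept with e columns NULL.
- stu_id=6, bucket=DM: no e row matches, row kept with e columns NULL.
- stu_id=6, bucket=AX: no e row matches, row kept with e columns NULL.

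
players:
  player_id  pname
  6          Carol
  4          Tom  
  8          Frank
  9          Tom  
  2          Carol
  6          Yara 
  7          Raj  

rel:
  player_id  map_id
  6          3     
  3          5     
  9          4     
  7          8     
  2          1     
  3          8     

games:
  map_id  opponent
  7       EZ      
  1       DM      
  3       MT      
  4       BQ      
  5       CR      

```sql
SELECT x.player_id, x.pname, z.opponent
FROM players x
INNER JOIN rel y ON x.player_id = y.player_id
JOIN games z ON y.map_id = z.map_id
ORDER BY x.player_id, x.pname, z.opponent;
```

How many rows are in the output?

4

Step 1 — x INNER JOIN y on player_id → 5 row(s).
Then INNER JOIN `games z` on map_id: keep only rows whose y.map_id appears in z.
Result: 4 row(s).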